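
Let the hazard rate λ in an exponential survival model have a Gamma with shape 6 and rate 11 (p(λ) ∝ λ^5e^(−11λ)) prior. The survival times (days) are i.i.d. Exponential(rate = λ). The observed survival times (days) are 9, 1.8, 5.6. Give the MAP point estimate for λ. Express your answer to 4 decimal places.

The Exponential(rate=λ) likelihood is ∝ λ^n e^(−λΣtᵢ). Here n = 3 and Σtᵢ = 9 + 1.8 + 5.6 = 16.4.
Posterior ∝ λ^5e^(−11λ) · λ^3e^(−16.4λ) = λ^8e^(−27.4λ), i.e. Gamma(9, 27.4).
Mode = (a−1)/b = 8/27.4 ≈ 0.2920.

λ̂_MAP = 0.2920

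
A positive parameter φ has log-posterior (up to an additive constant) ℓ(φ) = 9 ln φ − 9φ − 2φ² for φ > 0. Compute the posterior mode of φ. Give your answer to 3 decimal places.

φ̂_MAP = 0.750

ℓ'(φ) = 9/φ − 9 − 4φ. Setting this to zero and multiplying by φ: 4φ² + 9φ − 9 = 0.
φ = (−9 + √(9² + 4·4·9)) / (2·4) = (−9 + √225) / 8 = (−9 + 15)/8 = 3/4.
ℓ''(φ) = −9/φ² − 4 < 0, confirming a maximum.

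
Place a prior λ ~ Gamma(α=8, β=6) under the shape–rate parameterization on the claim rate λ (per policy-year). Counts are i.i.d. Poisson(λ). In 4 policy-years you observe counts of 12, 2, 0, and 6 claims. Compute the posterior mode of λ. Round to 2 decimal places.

λ̂_MAP = 2.70

Σxᵢ = 12+2+0+6 = 20, with n = 4.
Posterior ∝ λ^7e^(−6λ) · λ^20e^(−4λ) = λ^27e^(−10λ), i.e. Gamma(shape=28, rate=10).
The mode of a Gamma(a, b) with a ≥ 1 (shape–rate) is (a−1)/b = 27/10 ≈ 2.70.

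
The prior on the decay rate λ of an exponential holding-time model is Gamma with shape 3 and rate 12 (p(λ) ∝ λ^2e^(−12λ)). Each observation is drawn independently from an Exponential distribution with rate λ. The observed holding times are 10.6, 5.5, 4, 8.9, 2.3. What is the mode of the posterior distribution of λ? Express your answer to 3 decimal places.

λ̂_MAP = 0.162

The Exponential(rate=λ) likelihood is ∝ λ^n e^(−λΣtᵢ). Here n = 5 and Σtᵢ = 10.6 + 5.5 + 4 + 8.9 + 2.3 = 31.3.
Posterior ∝ λ^2e^(−12λ) · λ^5e^(−31.3λ) = λ^7e^(−43.3λ), i.e. Gamma(8, 43.3).
Mode = (a−1)/b = 7/43.3 ≈ 0.162.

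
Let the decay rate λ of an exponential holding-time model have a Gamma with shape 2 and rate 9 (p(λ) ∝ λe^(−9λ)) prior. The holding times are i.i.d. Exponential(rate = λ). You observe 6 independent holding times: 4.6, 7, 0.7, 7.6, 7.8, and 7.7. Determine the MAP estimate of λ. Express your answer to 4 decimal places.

λ̂_MAP = 0.1577

The Exponential(rate=λ) likelihood is ∝ λ^n e^(−λΣtᵢ). Here n = 6 and Σtᵢ = 4.6 + 7 + 0.7 + 7.6 + 7.8 + 7.7 = 35.4.
Posterior ∝ λe^(−9λ) · λ^6e^(−35.4λ) = λ^7e^(−44.4λ), i.e. Gamma(8, 44.4).
Mode = (a−1)/b = 7/44.4 ≈ 0.1577.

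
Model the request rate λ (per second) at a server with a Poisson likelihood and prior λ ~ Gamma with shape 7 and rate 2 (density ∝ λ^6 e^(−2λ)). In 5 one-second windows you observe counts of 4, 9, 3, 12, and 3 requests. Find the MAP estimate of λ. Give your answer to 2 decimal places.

λ̂_MAP = 5.29

Σxᵢ = 4+9+3+12+3 = 31, with n = 5.
Posterior ∝ λ^6e^(−2λ) · λ^31e^(−5λ) = λ^37e^(−7λ), i.e. Gamma(shape=38, rate=7).
The mode of a Gamma(a, b) with a ≥ 1 (shape–rate) is (a−1)/b = 37/7 ≈ 5.29.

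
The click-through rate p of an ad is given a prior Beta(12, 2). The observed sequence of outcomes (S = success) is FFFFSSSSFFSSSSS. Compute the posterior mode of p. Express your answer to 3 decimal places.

Prior: Beta(12, 2).
Data: 9 successes in 15 trials (from the sequence). The binomial likelihood contributes p^9(1−p)^6, so the posterior is Beta(12+9, 2+6) = Beta(21, 8).
For Beta(a, b) with a, b > 1 the mode is (a−1)/(a+b−2) = 20/27 ≈ 0.741.

p̂_MAP = 0.741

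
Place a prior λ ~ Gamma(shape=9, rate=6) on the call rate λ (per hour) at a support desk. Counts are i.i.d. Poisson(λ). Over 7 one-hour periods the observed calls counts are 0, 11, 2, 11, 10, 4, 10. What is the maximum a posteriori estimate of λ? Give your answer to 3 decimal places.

λ̂_MAP = 4.308

Σxᵢ = 0+11+2+11+10+4+10 = 48, with n = 7.
Posterior ∝ λ^8e^(−6λ) · λ^48e^(−7λ) = λ^56e^(−13λ), i.e. Gamma(shape=57, rate=13).
The mode of a Gamma(a, b) with a ≥ 1 (shape–rate) is (a−1)/b = 56/13 ≈ 4.308.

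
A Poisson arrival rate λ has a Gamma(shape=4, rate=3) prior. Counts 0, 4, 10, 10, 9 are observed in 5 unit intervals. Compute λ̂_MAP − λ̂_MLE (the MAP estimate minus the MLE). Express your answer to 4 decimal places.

Σxᵢ = 33. Posterior is Gamma(37, 8); MAP = (37−1)/8 = 36/8 ≈ 4.50000.
MLE = x̄ = 33/5 ≈ 6.60000.
Difference = 36/8 − 33/5 = -21/10 ≈ -2.1000.

MAP − MLE = -2.1000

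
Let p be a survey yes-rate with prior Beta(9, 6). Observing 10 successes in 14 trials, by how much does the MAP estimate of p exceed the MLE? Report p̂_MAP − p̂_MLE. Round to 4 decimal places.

MAP − MLE = -0.0476

Posterior is Beta(19, 10); MAP = (19−1)/(29−2) = 18/27 ≈ 0.66667.
MLE ignores the prior: p̂_MLE = k/n = 10/14 ≈ 0.71429.
Difference = 18/27 − 10/14 = -1/21 ≈ -0.0476.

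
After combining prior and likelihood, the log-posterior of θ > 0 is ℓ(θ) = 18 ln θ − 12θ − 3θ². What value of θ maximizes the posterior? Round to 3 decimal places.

θ̂_MAP = 1.000

ℓ'(θ) = 18/θ − 12 − 6θ. Setting this to zero and multiplying by θ: 6θ² + 12θ − 18 = 0.
θ = (−12 + √(12² + 4·6·18)) / (2·6) = (−12 + √576) / 12 = (−12 + 24)/12 = 1.
ℓ''(θ) = −18/θ² − 6 < 0, confirming a maximum.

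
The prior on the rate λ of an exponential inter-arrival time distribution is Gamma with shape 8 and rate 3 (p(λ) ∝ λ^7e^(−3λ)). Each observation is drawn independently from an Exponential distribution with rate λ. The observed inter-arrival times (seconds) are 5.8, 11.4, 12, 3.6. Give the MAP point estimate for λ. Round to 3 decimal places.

The Exponential(rate=λ) likelihood is ∝ λ^n e^(−λΣtᵢ). Here n = 4 and Σtᵢ = 5.8 + 11.4 + 12 + 3.6 = 32.8.
Posterior ∝ λ^7e^(−3λ) · λ^4e^(−32.8λ) = λ^11e^(−35.8λ), i.e. Gamma(12, 35.8).
Mode = (a−1)/b = 11/35.8 ≈ 0.307.

λ̂_MAP = 0.307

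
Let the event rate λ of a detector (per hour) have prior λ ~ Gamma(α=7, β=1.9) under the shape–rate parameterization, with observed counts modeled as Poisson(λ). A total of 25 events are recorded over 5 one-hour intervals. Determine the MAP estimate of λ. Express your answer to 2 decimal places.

Σxᵢ = 25, n = 5.
Posterior ∝ λ^6e^(−1.9λ) · λ^25e^(−5λ) = λ^31e^(−6.9λ), i.e. Gamma(shape=32, rate=6.9).
The mode of a Gamma(a, b) with a ≥ 1 (shape–rate) is (a−1)/b = 31/6.9 ≈ 4.49.

λ̂_MAP = 4.49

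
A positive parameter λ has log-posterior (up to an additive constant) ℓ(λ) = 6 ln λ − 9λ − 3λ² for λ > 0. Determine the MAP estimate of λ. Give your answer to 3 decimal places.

ℓ'(λ) = 6/λ − 9 − 6λ. Setting this to zero and multiplying by λ: 6λ² + 9λ − 6 = 0.
λ = (−9 + √(9² + 4·6·6)) / (2·6) = (−9 + √225) / 12 = (−9 + 15)/12 = 1/2.
ℓ''(λ) = −6/λ² − 6 < 0, confirming a maximum.

λ̂_MAP = 0.500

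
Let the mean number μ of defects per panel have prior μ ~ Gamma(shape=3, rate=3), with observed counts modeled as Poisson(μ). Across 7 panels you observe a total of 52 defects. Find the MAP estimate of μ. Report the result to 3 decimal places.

Σxᵢ = 52, n = 7.
Posterior ∝ μ^2e^(−3μ) · μ^52e^(−7μ) = μ^54e^(−10μ), i.e. Gamma(shape=55, rate=10).
The mode of a Gamma(a, b) with a ≥ 1 (shape–rate) is (a−1)/b = 54/10 ≈ 5.400.

μ̂_MAP = 5.400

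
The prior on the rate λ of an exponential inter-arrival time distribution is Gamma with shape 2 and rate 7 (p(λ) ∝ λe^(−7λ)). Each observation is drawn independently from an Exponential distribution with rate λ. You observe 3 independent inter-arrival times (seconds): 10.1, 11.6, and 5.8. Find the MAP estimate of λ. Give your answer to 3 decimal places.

The Exponential(rate=λ) likelihood is ∝ λ^n e^(−λΣtᵢ). Here n = 3 and Σtᵢ = 10.1 + 11.6 + 5.8 = 27.5.
Posterior ∝ λe^(−7λ) · λ^3e^(−27.5λ) = λ^4e^(−34.5λ), i.e. Gamma(5, 34.5).
Mode = (a−1)/b = 4/34.5 ≈ 0.116.

λ̂_MAP = 0.116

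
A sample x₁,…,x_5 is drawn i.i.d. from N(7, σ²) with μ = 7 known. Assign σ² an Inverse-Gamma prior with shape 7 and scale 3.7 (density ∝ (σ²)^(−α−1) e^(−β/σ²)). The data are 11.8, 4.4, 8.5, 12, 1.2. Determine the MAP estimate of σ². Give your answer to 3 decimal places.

Sum of squared deviations about the known mean: SS = (11.8−7)² + (4.4−7)² + (8.5−7)² + (12−7)² + (1.2−7)² = 90.69.
The Normal likelihood contributes (σ²)^(−n/2) exp(−SS/(2σ²)), so the posterior is Inverse-Gamma(α + n/2, β + SS/2) = Inverse-Gamma(9.5, 49.045).
The mode of Inverse-Gamma(a, b) is b/(a+1) = 49.045/10.5 ≈ 4.671.

σ̂²_MAP = 4.671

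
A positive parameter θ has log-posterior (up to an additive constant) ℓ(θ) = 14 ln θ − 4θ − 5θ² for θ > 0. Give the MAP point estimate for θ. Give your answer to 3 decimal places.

ℓ'(θ) = 14/θ − 4 − 10θ. Setting this to zero and multiplying by θ: 10θ² + 4θ − 14 = 0.
θ = (−4 + √(4² + 4·10·14)) / (2·10) = (−4 + √576) / 20 = (−4 + 24)/20 = 1.
ℓ''(θ) = −14/θ² − 10 < 0, confirming a maximum.

θ̂_MAP = 1.000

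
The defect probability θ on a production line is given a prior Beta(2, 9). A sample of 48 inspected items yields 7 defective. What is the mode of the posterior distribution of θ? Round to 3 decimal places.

Prior: Beta(2, 9).
Data: 7 successes in 48 trials. The binomial likelihood contributes θ^7(1−θ)^41, so the posterior is Beta(2+7, 9+41) = Beta(9, 50).
For Beta(a, b) with a, b > 1 the mode is (a−1)/(a+b−2) = 8/57 ≈ 0.140.

θ̂_MAP = 0.140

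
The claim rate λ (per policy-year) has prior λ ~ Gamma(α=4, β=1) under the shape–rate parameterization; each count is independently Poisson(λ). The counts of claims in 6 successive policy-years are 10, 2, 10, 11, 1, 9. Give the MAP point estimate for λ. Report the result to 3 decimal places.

λ̂_MAP = 6.571

Σxᵢ = 10+2+10+11+1+9 = 43, with n = 6.
Posterior ∝ λ^3e^(−1λ) · λ^43e^(−6λ) = λ^46e^(−7λ), i.e. Gamma(shape=47, rate=7).
The mode of a Gamma(a, b) with a ≥ 1 (shape–rate) is (a−1)/b = 46/7 ≈ 6.571.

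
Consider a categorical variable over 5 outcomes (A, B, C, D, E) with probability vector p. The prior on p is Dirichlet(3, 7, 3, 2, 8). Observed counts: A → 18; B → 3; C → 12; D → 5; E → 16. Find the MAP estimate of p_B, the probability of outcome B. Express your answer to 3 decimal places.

MAP estimate of p_B = 0.125

The posterior is Dirichlet(αᵢ + nᵢ) = Dirichlet(21, 10, 15, 7, 24).
For a Dirichlet(a₁,…,a_K) with all aᵢ > 1, the mode has j-th component (aⱼ − 1)/(Σaᵢ − K).
Here Σaᵢ = 77 and K = 5, so p_B = (10 − 1)/(77 − 5) = 9/72 ≈ 0.125.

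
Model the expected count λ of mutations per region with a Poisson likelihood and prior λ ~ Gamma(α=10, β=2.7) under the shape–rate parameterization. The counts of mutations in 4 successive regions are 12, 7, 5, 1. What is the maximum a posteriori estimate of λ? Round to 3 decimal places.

Σxᵢ = 12+7+5+1 = 25, with n = 4.
Posterior ∝ λ^9e^(−2.7λ) · λ^25e^(−4λ) = λ^34e^(−6.7λ), i.e. Gamma(shape=35, rate=6.7).
The mode of a Gamma(a, b) with a ≥ 1 (shape–rate) is (a−1)/b = 34/6.7 ≈ 5.075.

λ̂_MAP = 5.075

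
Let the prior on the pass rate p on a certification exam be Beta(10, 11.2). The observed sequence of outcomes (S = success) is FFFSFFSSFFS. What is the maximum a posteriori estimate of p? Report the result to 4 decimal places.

Prior: Beta(10, 11.2).
Data: 4 successes in 11 trials (from the sequence). The binomial likelihood contributes p^4(1−p)^7, so the posterior is Beta(10+4, 11.2+7) = Beta(14, 18.2).
For Beta(a, b) with a, b > 1 the mode is (a−1)/(a+b−2) = 13/30.2 ≈ 0.4305.

p̂_MAP = 0.4305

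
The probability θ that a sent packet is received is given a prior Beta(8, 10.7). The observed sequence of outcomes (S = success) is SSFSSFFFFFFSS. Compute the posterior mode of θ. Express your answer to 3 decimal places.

θ̂_MAP = 0.438

Prior: Beta(8, 10.7).
Data: 6 successes in 13 trials (from the sequence). The binomial likelihood contributes θ^6(1−θ)^7, so the posterior is Beta(8+6, 10.7+7) = Beta(14, 17.7).
For Beta(a, b) with a, b > 1 the mode is (a−1)/(a+b−2) = 13/29.7 ≈ 0.438.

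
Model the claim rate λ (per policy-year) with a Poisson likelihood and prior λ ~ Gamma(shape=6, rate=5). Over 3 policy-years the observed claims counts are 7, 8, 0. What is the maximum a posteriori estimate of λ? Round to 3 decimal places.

λ̂_MAP = 2.500

Σxᵢ = 7+8+0 = 15, with n = 3.
Posterior ∝ λ^5e^(−5λ) · λ^15e^(−3λ) = λ^20e^(−8λ), i.e. Gamma(shape=21, rate=8).
The mode of a Gamma(a, b) with a ≥ 1 (shape–rate) is (a−1)/b = 20/8 ≈ 2.500.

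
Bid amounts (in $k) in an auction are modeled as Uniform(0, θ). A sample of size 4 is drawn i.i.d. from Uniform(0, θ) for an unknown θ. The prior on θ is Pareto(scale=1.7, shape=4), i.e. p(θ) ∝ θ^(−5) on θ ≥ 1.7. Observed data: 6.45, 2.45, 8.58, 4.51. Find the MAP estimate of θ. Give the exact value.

θ̂_MAP = 8.58

The Uniform(0, θ) likelihood is θ^(−n) for θ ≥ max(xᵢ), zero otherwise. Here max(xᵢ) = 8.58.
Posterior ∝ θ^(−5) · θ^(−4) = θ^(−9) on θ ≥ max(1.7, 8.58) = 8.58.
This density is strictly decreasing in θ, so the posterior mode lies at the lower boundary of the support.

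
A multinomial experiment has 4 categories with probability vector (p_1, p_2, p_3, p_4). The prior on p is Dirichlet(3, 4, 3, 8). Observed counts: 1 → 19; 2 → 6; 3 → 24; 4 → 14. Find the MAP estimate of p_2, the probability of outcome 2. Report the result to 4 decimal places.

MAP estimate: 0.1169

The posterior is Dirichlet(αᵢ + nᵢ) = Dirichlet(22, 10, 27, 22).
For a Dirichlet(a₁,…,a_K) with all aᵢ > 1, the mode has j-th component (aⱼ − 1)/(Σaᵢ − K).
Here Σaᵢ = 81 and K = 4, so p_2 = (10 − 1)/(81 − 4) = 9/77 ≈ 0.1169.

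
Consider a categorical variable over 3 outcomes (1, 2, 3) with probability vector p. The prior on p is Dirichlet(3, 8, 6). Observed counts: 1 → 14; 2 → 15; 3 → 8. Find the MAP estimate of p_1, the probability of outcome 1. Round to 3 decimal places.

MAP estimate: 0.314

The posterior is Dirichlet(αᵢ + nᵢ) = Dirichlet(17, 23, 14).
For a Dirichlet(a₁,…,a_K) with all aᵢ > 1, the mode has j-th component (aⱼ − 1)/(Σaᵢ − K).
Here Σaᵢ = 54 and K = 3, so p_1 = (17 − 1)/(54 − 3) = 16/51 ≈ 0.314.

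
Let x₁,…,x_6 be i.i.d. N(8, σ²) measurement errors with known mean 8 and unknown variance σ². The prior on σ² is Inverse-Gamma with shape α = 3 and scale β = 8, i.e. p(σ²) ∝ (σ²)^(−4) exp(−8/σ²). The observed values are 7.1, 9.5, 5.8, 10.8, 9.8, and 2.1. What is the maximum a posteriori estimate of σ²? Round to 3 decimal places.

σ̂²_MAP = 4.985

Sum of squared deviations about the known mean: SS = (7.1−8)² + (9.5−8)² + (5.8−8)² + (10.8−8)² + (9.8−8)² + (2.1−8)² = 53.79.
The Normal likelihood contributes (σ²)^(−n/2) exp(−SS/(2σ²)), so the posterior is Inverse-Gamma(α + n/2, β + SS/2) = Inverse-Gamma(6, 34.895).
The mode of Inverse-Gamma(a, b) is b/(a+1) = 34.895/7 ≈ 4.985.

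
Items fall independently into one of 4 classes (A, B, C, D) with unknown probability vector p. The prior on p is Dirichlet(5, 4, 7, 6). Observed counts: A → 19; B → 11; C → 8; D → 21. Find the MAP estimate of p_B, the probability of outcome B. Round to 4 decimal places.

The posterior is Dirichlet(αᵢ + nᵢ) = Dirichlet(24, 15, 15, 27).
For a Dirichlet(a₁,…,a_K) with all aᵢ > 1, the mode has j-th component (aⱼ − 1)/(Σaᵢ − K).
Here Σaᵢ = 81 and K = 4, so p_B = (15 − 1)/(81 − 4) = 14/77 ≈ 0.1818.

MAP estimate of p_B = 0.1818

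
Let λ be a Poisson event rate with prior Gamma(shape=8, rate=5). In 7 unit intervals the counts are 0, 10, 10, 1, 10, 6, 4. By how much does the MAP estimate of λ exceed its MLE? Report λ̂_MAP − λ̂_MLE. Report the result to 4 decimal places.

Σxᵢ = 41. Posterior is Gamma(49, 12); MAP = (49−1)/12 = 48/12 ≈ 4.00000.
MLE = x̄ = 41/7 ≈ 5.85714.
Difference = 48/12 − 41/7 = -13/7 ≈ -1.8571.

MAP − MLE = -1.8571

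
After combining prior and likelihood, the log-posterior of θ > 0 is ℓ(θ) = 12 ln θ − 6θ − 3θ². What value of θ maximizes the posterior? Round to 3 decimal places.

θ̂_MAP = 1.000

ℓ'(θ) = 12/θ − 6 − 6θ. Setting this to zero and multiplying by θ: 6θ² + 6θ − 12 = 0.
θ = (−6 + √(6² + 4·6·12)) / (2·6) = (−6 + √324) / 12 = (−6 + 18)/12 = 1.
ℓ''(θ) = −12/θ² − 6 < 0, confirming a maximum.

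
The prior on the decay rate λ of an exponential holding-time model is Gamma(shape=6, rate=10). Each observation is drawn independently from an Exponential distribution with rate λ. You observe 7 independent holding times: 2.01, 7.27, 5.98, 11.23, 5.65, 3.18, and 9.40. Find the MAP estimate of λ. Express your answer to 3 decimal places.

The Exponential(rate=λ) likelihood is ∝ λ^n e^(−λΣtᵢ). Here n = 7 and Σtᵢ = 2.01 + 7.27 + 5.98 + 11.23 + 5.65 + 3.18 + 9.40 = 44.72.
Posterior ∝ λ^5e^(−10λ) · λ^7e^(−44.72λ) = λ^12e^(−54.72λ), i.e. Gamma(13, 54.72).
Mode = (a−1)/b = 12/54.72 ≈ 0.219.

λ̂_MAP = 0.219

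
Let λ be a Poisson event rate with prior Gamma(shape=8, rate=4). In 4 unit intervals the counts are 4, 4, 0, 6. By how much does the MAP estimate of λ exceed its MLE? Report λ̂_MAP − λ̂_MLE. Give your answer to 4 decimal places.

Σxᵢ = 14. Posterior is Gamma(22, 8); MAP = (22−1)/8 = 21/8 ≈ 2.62500.
MLE = x̄ = 14/4 ≈ 3.50000.
Difference = 21/8 − 14/4 = -7/8 ≈ -0.8750.

MAP − MLE = -0.8750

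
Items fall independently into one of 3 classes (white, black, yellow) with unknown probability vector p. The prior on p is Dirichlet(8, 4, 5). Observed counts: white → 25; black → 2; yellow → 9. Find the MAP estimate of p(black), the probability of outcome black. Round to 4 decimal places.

The posterior is Dirichlet(αᵢ + nᵢ) = Dirichlet(33, 6, 14).
For a Dirichlet(a₁,…,a_K) with all aᵢ > 1, the mode has j-th component (aⱼ − 1)/(Σaᵢ − K).
Here Σaᵢ = 53 and K = 3, so p(black) = (6 − 1)/(53 − 3) = 5/50 ≈ 0.1000.

MAP estimate of p(black) = 0.1000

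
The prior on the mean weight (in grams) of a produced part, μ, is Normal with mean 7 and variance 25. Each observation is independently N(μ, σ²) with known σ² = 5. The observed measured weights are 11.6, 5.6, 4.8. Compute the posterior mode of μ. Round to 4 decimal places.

n = 3; x̄ = (11.6 + 5.6 + 4.8)/3 = 22/3 = 22/3 ≈ 7.3333.
For a Normal prior and Normal likelihood with known variance, the posterior is Normal; its mode equals its mean, the precision-weighted average.
Prior precision 1/σ₀² = 1/25 = 0.04; data precision n/σ² = 3/5 = 0.6.
μ̂ = (0.04·7 + 0.6·(22/3)) / (0.04 + 0.6) = 4.68/0.64 = 7.3125.

μ̂_MAP = 7.3125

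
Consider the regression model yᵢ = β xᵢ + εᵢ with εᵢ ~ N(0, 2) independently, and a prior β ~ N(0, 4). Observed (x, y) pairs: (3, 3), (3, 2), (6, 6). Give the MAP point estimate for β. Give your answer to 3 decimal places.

log p(β | y) = −Σ(yᵢ − βxᵢ)²/(2·2) − β²/(2·4) + const.
Setting the derivative to zero: Σxᵢ(yᵢ − βxᵢ)/2 − β/4 = 0, so β = Σxᵢyᵢ / (Σxᵢ² + σ²/τ²).
Σxᵢyᵢ = 3·3 + 3·2 + 6·6 = 51; Σxᵢ² = 54; σ²/τ² = 0.5.
β̂_MAP = 51 / (54 + 0.5) = 51/54.5 ≈ 0.936.

β̂_MAP = 0.936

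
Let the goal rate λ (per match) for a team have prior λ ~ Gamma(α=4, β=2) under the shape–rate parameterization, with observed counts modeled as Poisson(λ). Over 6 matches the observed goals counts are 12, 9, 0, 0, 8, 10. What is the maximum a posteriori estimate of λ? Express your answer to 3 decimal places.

λ̂_MAP = 5.250

Σxᵢ = 12+9+0+0+8+10 = 39, with n = 6.
Posterior ∝ λ^3e^(−2λ) · λ^39e^(−6λ) = λ^42e^(−8λ), i.e. Gamma(shape=43, rate=8).
The mode of a Gamma(a, b) with a ≥ 1 (shape–rate) is (a−1)/b = 42/8 ≈ 5.250.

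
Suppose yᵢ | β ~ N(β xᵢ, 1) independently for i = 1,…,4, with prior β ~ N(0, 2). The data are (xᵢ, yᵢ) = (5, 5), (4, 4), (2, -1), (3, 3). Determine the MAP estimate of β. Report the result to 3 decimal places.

log p(β | y) = −Σ(yᵢ − βxᵢ)²/(2·1) − β²/(2·2) + const.
Setting the derivative to zero: Σxᵢ(yᵢ − βxᵢ)/1 − β/2 = 0, so β = Σxᵢyᵢ / (Σxᵢ² + σ²/τ²).
Σxᵢyᵢ = 5·5 + 4·4 + 2·(-1) + 3·3 = 48; Σxᵢ² = 54; σ²/τ² = 0.5.
β̂_MAP = 48 / (54 + 0.5) = 48/54.5 ≈ 0.881.

β̂_MAP = 0.881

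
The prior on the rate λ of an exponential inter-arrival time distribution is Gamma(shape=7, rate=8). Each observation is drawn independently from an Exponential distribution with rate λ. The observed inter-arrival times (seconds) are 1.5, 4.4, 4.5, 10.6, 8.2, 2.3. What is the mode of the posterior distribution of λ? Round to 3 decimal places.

The Exponential(rate=λ) likelihood is ∝ λ^n e^(−λΣtᵢ). Here n = 6 and Σtᵢ = 1.5 + 4.4 + 4.5 + 10.6 + 8.2 + 2.3 = 31.5.
Posterior ∝ λ^6e^(−8λ) · λ^6e^(−31.5λ) = λ^12e^(−39.5λ), i.e. Gamma(13, 39.5).
Mode = (a−1)/b = 12/39.5 ≈ 0.304.

λ̂_MAP = 0.304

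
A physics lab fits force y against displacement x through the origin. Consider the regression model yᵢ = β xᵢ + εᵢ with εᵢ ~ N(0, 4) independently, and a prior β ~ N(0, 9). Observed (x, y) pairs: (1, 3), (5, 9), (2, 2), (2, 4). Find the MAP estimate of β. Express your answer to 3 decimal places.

β̂_MAP = 1.742

log p(β | y) = −Σ(yᵢ − βxᵢ)²/(2·4) − β²/(2·9) + const.
Setting the derivative to zero: Σxᵢ(yᵢ − βxᵢ)/4 − β/9 = 0, so β = Σxᵢyᵢ / (Σxᵢ² + σ²/τ²).
Σxᵢyᵢ = 1·3 + 5·9 + 2·2 + 2·4 = 60; Σxᵢ² = 34; σ²/τ² = 4/9.
β̂_MAP = 60 / (34 + 4/9) = 60/(310/9) = 54/31 ≈ 1.742.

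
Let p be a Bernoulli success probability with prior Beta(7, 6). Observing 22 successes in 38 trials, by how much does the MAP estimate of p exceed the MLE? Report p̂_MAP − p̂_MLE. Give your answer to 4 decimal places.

Posterior is Beta(29, 22); MAP = (29−1)/(51−2) = 28/49 ≈ 0.57143.
MLE ignores the prior: p̂_MLE = k/n = 22/38 ≈ 0.57895.
Difference = 28/49 − 22/38 = -1/133 ≈ -0.0075.

MAP − MLE = -0.0075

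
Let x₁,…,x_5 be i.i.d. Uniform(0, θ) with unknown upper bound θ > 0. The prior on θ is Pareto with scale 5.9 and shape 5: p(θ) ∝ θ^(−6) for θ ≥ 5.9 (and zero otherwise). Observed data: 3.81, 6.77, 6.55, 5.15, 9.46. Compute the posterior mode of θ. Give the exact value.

The Uniform(0, θ) likelihood is θ^(−n) for θ ≥ max(xᵢ), zero otherwise. Here max(xᵢ) = 9.46.
Posterior ∝ θ^(−6) · θ^(−5) = θ^(−11) on θ ≥ max(5.9, 9.46) = 9.46.
This density is strictly decreasing in θ, so the posterior mode lies at the lower boundary of the support.

θ̂_MAP = 9.46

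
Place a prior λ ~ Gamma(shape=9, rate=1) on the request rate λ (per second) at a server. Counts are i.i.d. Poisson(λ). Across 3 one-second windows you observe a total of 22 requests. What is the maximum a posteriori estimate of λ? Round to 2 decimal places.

Σxᵢ = 22, n = 3.
Posterior ∝ λ^8e^(−1λ) · λ^22e^(−3λ) = λ^30e^(−4λ), i.e. Gamma(shape=31, rate=4).
The mode of a Gamma(a, b) with a ≥ 1 (shape–rate) is (a−1)/b = 30/4 ≈ 7.50.

λ̂_MAP = 7.50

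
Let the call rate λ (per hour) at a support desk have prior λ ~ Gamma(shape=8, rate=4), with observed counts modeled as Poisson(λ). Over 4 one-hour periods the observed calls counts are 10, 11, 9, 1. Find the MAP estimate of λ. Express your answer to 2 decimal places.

λ̂_MAP = 4.75

Σxᵢ = 10+11+9+1 = 31, with n = 4.
Posterior ∝ λ^7e^(−4λ) · λ^31e^(−4λ) = λ^38e^(−8λ), i.e. Gamma(shape=39, rate=8).
The mode of a Gamma(a, b) with a ≥ 1 (shape–rate) is (a−1)/b = 38/8 ≈ 4.75.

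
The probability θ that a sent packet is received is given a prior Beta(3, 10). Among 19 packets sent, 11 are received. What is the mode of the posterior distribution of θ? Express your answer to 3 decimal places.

θ̂_MAP = 0.433

Prior: Beta(3, 10).
Data: 11 successes in 19 trials. The binomial likelihood contributes θ^11(1−θ)^8, so the posterior is Beta(3+11, 10+8) = Beta(14, 18).
For Beta(a, b) with a, b > 1 the mode is (a−1)/(a+b−2) = 13/30 ≈ 0.433.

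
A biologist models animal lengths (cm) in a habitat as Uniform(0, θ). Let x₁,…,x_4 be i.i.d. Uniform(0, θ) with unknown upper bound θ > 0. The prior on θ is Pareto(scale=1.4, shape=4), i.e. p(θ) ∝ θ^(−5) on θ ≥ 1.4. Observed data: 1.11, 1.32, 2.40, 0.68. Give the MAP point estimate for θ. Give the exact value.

θ̂_MAP = 2.40

The Uniform(0, θ) likelihood is θ^(−n) for θ ≥ max(xᵢ), zero otherwise. Here max(xᵢ) = 2.40.
Posterior ∝ θ^(−5) · θ^(−4) = θ^(−9) on θ ≥ max(1.4, 2.40) = 2.40.
This density is strictly decreasing in θ, so the posterior mode lies at the lower boundary of the support.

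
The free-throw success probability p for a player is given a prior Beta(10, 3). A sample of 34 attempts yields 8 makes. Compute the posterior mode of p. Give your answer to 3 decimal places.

p̂_MAP = 0.378

Prior: Beta(10, 3).
Data: 8 successes in 34 trials. The binomial likelihood contributes p^8(1−p)^26, so the posterior is Beta(10+8, 3+26) = Beta(18, 29).
For Beta(a, b) with a, b > 1 the mode is (a−1)/(a+b−2) = 17/45 ≈ 0.378.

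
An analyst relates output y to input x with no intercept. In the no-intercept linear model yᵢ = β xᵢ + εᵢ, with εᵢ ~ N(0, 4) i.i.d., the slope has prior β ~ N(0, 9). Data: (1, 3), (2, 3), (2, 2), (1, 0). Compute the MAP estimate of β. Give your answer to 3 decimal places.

log p(β | y) = −Σ(yᵢ − βxᵢ)²/(2·4) − β²/(2·9) + const.
Setting the derivative to zero: Σxᵢ(yᵢ − βxᵢ)/4 − β/9 = 0, so β = Σxᵢyᵢ / (Σxᵢ² + σ²/τ²).
Σxᵢyᵢ = 1·3 + 2·3 + 2·2 + 1·0 = 13; Σxᵢ² = 10; σ²/τ² = 4/9.
β̂_MAP = 13 / (10 + 4/9) = 13/(94/9) = 117/94 ≈ 1.245.

β̂_MAP = 1.245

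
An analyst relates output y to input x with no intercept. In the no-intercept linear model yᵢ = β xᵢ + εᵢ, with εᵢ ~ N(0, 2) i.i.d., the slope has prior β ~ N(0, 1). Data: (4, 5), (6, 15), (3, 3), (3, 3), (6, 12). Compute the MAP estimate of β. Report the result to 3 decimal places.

log p(β | y) = −Σ(yᵢ − βxᵢ)²/(2·2) − β²/(2·1) + const.
Setting the derivative to zero: Σxᵢ(yᵢ − βxᵢ)/2 − β/1 = 0, so β = Σxᵢyᵢ / (Σxᵢ² + σ²/τ²).
Σxᵢyᵢ = 4·5 + 6·15 + 3·3 + 3·3 + 6·12 = 200; Σxᵢ² = 106; σ²/τ² = 2.
β̂_MAP = 200 / (106 + 2) = 200/108 ≈ 1.852.

β̂_MAP = 1.852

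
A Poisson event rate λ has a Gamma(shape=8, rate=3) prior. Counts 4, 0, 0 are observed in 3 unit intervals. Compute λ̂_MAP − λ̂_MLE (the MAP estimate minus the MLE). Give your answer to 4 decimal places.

Σxᵢ = 4. Posterior is Gamma(12, 6); MAP = (12−1)/6 = 11/6 ≈ 1.83333.
MLE = x̄ = 4/3 ≈ 1.33333.
Difference = 11/6 − 4/3 = 1/2 ≈ 0.5000.

MAP − MLE = 0.5000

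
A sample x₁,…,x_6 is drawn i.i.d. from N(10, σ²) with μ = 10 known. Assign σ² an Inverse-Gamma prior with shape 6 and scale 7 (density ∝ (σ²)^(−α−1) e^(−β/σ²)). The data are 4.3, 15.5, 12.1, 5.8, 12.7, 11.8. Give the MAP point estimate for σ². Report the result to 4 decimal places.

Sum of squared deviations about the known mean: SS = (4.3−10)² + (15.5−10)² + (12.1−10)² + (5.8−10)² + (12.7−10)² + (11.8−10)² = 95.32.
The Normal likelihood contributes (σ²)^(−n/2) exp(−SS/(2σ²)), so the posterior is Inverse-Gamma(α + n/2, β + SS/2) = Inverse-Gamma(9, 54.66).
The mode of Inverse-Gamma(a, b) is b/(a+1) = 54.66/10 ≈ 5.4660.

σ̂²_MAP = 5.4660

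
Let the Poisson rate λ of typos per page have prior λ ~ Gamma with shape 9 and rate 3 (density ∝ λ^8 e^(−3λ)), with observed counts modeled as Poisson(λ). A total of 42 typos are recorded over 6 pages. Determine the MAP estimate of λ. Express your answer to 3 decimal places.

Σxᵢ = 42, n = 6.
Posterior ∝ λ^8e^(−3λ) · λ^42e^(−6λ) = λ^50e^(−9λ), i.e. Gamma(shape=51, rate=9).
The mode of a Gamma(a, b) with a ≥ 1 (shape–rate) is (a−1)/b = 50/9 ≈ 5.556.

λ̂_MAP = 5.556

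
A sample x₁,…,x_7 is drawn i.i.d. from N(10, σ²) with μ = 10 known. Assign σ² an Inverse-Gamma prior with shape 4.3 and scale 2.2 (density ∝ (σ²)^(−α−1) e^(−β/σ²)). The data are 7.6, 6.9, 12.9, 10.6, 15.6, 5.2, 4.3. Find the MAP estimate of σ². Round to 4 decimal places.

σ̂²_MAP = 6.5585

Sum of squared deviations about the known mean: SS = (7.6−10)² + (6.9−10)² + (12.9−10)² + (10.6−10)² + (15.6−10)² + (5.2−10)² + (4.3−10)² = 111.03.
The Normal likelihood contributes (σ²)^(−n/2) exp(−SS/(2σ²)), so the posterior is Inverse-Gamma(α + n/2, β + SS/2) = Inverse-Gamma(7.8, 57.715).
The mode of Inverse-Gamma(a, b) is b/(a+1) = 57.715/8.8 ≈ 6.5585.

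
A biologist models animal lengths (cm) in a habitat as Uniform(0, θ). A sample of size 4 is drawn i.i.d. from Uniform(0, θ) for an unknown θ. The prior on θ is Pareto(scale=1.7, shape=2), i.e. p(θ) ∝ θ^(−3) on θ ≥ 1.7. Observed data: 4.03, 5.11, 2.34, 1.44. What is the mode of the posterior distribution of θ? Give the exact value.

θ̂_MAP = 5.11

The Uniform(0, θ) likelihood is θ^(−n) for θ ≥ max(xᵢ), zero otherwise. Here max(xᵢ) = 5.11.
Posterior ∝ θ^(−3) · θ^(−4) = θ^(−7) on θ ≥ max(1.7, 5.11) = 5.11.
This density is strictly decreasing in θ, so the posterior mode lies at the lower boundary of the support.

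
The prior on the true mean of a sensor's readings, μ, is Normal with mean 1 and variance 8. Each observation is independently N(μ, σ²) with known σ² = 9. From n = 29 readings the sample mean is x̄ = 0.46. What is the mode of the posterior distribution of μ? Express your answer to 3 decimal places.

n = 29, x̄ = 0.46.
For a Normal prior and Normal likelihood with known variance, the posterior is Normal; its mode equals its mean, the precision-weighted average.
Prior precision 1/σ₀² = 1/8 = 0.125; data precision n/σ² = 29/9.
μ̂ = (0.125·1 + (29/9)·0.46) / (0.125 + 29/9) = (2893/1800)/(241/72) = 2893/6025 ≈ 0.480.

μ̂_MAP = 0.480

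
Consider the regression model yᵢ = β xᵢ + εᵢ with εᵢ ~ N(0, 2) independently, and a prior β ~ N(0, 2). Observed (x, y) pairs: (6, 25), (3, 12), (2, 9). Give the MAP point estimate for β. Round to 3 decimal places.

β̂_MAP = 4.080

log p(β | y) = −Σ(yᵢ − βxᵢ)²/(2·2) − β²/(2·2) + const.
Setting the derivative to zero: Σxᵢ(yᵢ − βxᵢ)/2 − β/2 = 0, so β = Σxᵢyᵢ / (Σxᵢ² + σ²/τ²).
Σxᵢyᵢ = 6·25 + 3·12 + 2·9 = 204; Σxᵢ² = 49; σ²/τ² = 1.
β̂_MAP = 204 / (49 + 1) = 204/50 ≈ 4.080.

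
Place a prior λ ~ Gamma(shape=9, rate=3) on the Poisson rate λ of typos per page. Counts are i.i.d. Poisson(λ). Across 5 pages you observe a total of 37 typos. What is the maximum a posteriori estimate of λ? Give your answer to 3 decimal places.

Σxᵢ = 37, n = 5.
Posterior ∝ λ^8e^(−3λ) · λ^37e^(−5λ) = λ^45e^(−8λ), i.e. Gamma(shape=46, rate=8).
The mode of a Gamma(a, b) with a ≥ 1 (shape–rate) is (a−1)/b = 45/8 ≈ 5.625.

λ̂_MAP = 5.625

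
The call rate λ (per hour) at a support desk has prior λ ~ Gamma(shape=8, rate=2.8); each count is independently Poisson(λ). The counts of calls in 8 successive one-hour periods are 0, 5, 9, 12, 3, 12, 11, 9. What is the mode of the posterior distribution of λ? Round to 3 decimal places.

λ̂_MAP = 6.296

Σxᵢ = 0+5+9+12+3+12+11+9 = 61, with n = 8.
Posterior ∝ λ^7e^(−2.8λ) · λ^61e^(−8λ) = λ^68e^(−10.8λ), i.e. Gamma(shape=69, rate=10.8).
The mode of a Gamma(a, b) with a ≥ 1 (shape–rate) is (a−1)/b = 68/10.8 ≈ 6.296.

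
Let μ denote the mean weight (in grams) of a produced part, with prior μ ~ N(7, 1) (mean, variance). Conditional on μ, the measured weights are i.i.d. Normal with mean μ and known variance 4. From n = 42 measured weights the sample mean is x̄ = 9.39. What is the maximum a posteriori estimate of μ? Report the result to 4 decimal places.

μ̂_MAP = 9.1822

n = 42, x̄ = 9.39.
For a Normal prior and Normal likelihood with known variance, the posterior is Normal; its mode equals its mean, the precision-weighted average.
Prior precision 1/σ₀² = 1/1 = 1; data precision n/σ² = 42/4 = 10.5.
μ̂ = (1·7 + 10.5·9.39) / (1 + 10.5) = 105.595/11.5 = 21119/2300 ≈ 9.1822.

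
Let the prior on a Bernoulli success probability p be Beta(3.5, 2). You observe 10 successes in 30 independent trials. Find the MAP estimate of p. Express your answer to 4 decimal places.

p̂_MAP = 0.3731

Prior: Beta(3.5, 2).
Data: 10 successes in 30 trials. The binomial likelihood contributes p^10(1−p)^20, so the posterior is Beta(3.5+10, 2+20) = Beta(13.5, 22).
For Beta(a, b) with a, b > 1 the mode is (a−1)/(a+b−2) = 12.5/33.5 ≈ 0.3731.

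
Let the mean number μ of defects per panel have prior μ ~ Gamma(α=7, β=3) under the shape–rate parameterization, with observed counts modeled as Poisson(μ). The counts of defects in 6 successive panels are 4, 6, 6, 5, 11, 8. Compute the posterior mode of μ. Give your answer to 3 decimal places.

μ̂_MAP = 5.111

Σxᵢ = 4+6+6+5+11+8 = 40, with n = 6.
Posterior ∝ μ^6e^(−3μ) · μ^40e^(−6μ) = μ^46e^(−9μ), i.e. Gamma(shape=47, rate=9).
The mode of a Gamma(a, b) with a ≥ 1 (shape–rate) is (a−1)/b = 46/9 ≈ 5.111.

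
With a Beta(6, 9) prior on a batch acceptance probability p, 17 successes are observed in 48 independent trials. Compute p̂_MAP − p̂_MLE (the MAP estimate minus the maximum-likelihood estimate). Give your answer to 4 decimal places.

Posterior is Beta(23, 40); MAP = (23−1)/(63−2) = 22/61 ≈ 0.36066.
MLE ignores the prior: p̂_MLE = k/n = 17/48 ≈ 0.35417.
Difference = 22/61 − 17/48 = 19/2928 ≈ 0.0065.

MAP − MLE = 0.0065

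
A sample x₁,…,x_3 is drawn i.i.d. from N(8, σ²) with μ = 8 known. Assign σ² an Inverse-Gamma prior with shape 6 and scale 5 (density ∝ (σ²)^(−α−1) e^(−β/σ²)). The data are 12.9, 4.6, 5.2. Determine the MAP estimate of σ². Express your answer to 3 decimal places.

Sum of squared deviations about the known mean: SS = (12.9−8)² + (4.6−8)² + (5.2−8)² = 43.41.
The Normal likelihood contributes (σ²)^(−n/2) exp(−SS/(2σ²)), so the posterior is Inverse-Gamma(α + n/2, β + SS/2) = Inverse-Gamma(7.5, 26.705).
The mode of Inverse-Gamma(a, b) is b/(a+1) = 26.705/8.5 ≈ 3.142.

σ̂²_MAP = 3.142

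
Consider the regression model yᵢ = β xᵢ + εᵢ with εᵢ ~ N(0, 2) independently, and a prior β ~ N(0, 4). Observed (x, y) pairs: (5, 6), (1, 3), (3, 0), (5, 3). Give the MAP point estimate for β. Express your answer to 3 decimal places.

β̂_MAP = 0.793

log p(β | y) = −Σ(yᵢ − βxᵢ)²/(2·2) − β²/(2·4) + const.
Setting the derivative to zero: Σxᵢ(yᵢ − βxᵢ)/2 − β/4 = 0, so β = Σxᵢyᵢ / (Σxᵢ² + σ²/τ²).
Σxᵢyᵢ = 5·6 + 1·3 + 3·0 + 5·3 = 48; Σxᵢ² = 60; σ²/τ² = 0.5.
β̂_MAP = 48 / (60 + 0.5) = 48/60.5 ≈ 0.793.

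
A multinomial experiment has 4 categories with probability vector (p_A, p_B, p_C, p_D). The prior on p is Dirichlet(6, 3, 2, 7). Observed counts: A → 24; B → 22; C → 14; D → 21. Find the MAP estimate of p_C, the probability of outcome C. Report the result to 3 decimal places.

The posterior is Dirichlet(αᵢ + nᵢ) = Dirichlet(30, 25, 16, 28).
For a Dirichlet(a₁,…,a_K) with all aᵢ > 1, the mode has j-th component (aⱼ − 1)/(Σaᵢ − K).
Here Σaᵢ = 99 and K = 4, so p_C = (16 − 1)/(99 − 4) = 15/95 ≈ 0.158.

MAP estimate of p_C = 0.158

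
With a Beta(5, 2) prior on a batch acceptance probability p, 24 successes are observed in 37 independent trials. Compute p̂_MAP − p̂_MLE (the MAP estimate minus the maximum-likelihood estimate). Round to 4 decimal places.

MAP − MLE = 0.0180

Posterior is Beta(29, 15); MAP = (29−1)/(44−2) = 28/42 ≈ 0.66667.
MLE ignores the prior: p̂_MLE = k/n = 24/37 ≈ 0.64865.
Difference = 28/42 − 24/37 = 2/111 ≈ 0.0180.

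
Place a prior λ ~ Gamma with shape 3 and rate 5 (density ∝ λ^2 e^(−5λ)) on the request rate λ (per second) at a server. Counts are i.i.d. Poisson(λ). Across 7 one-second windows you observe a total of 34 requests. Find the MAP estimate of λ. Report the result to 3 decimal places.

Σxᵢ = 34, n = 7.
Posterior ∝ λ^2e^(−5λ) · λ^34e^(−7λ) = λ^36e^(−12λ), i.e. Gamma(shape=37, rate=12).
The mode of a Gamma(a, b) with a ≥ 1 (shape–rate) is (a−1)/b = 36/12 ≈ 3.000.

λ̂_MAP = 3.000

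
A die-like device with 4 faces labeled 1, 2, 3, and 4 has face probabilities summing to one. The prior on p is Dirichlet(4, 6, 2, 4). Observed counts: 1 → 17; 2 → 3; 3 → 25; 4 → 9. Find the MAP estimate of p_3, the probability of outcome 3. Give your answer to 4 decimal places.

MAP estimate: 0.3939

The posterior is Dirichlet(αᵢ + nᵢ) = Dirichlet(21, 9, 27, 13).
For a Dirichlet(a₁,…,a_K) with all aᵢ > 1, the mode has j-th component (aⱼ − 1)/(Σaᵢ − K).
Here Σaᵢ = 70 and K = 4, so p_3 = (27 − 1)/(70 − 4) = 26/66 ≈ 0.3939.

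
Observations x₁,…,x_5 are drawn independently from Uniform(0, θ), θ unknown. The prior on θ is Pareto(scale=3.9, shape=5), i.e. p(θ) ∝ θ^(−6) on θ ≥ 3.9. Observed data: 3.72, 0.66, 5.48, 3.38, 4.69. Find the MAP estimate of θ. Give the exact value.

θ̂_MAP = 5.48

The Uniform(0, θ) likelihood is θ^(−n) for θ ≥ max(xᵢ), zero otherwise. Here max(xᵢ) = 5.48.
Posterior ∝ θ^(−6) · θ^(−5) = θ^(−11) on θ ≥ max(3.9, 5.48) = 5.48.
This density is strictly decreasing in θ, so the posterior mode lies at the lower boundary of the support.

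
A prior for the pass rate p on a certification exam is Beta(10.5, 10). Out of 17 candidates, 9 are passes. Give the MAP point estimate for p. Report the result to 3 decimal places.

Prior: Beta(10.5, 10).
Data: 9 successes in 17 trials. The binomial likelihood contributes p^9(1−p)^8, so the posterior is Beta(10.5+9, 10+8) = Beta(19.5, 18).
For Beta(a, b) with a, b > 1 the mode is (a−1)/(a+b−2) = 18.5/35.5 ≈ 0.521.

p̂_MAP = 0.521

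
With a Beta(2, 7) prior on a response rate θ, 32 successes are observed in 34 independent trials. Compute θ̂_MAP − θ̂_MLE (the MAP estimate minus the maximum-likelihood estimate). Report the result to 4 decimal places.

MAP − MLE = -0.1363

Posterior is Beta(34, 9); MAP = (34−1)/(43−2) = 33/41 ≈ 0.80488.
MLE ignores the prior: θ̂_MLE = k/n = 32/34 ≈ 0.94118.
Difference = 33/41 − 32/34 = -95/697 ≈ -0.1363.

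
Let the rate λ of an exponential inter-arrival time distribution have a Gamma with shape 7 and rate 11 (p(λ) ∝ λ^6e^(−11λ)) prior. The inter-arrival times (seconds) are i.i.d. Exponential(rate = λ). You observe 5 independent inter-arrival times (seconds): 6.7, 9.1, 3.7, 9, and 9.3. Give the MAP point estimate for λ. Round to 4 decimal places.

The Exponential(rate=λ) likelihood is ∝ λ^n e^(−λΣtᵢ). Here n = 5 and Σtᵢ = 6.7 + 9.1 + 3.7 + 9 + 9.3 = 37.8.
Posterior ∝ λ^6e^(−11λ) · λ^5e^(−37.8λ) = λ^11e^(−48.8λ), i.e. Gamma(12, 48.8).
Mode = (a−1)/b = 11/48.8 ≈ 0.2254.

λ̂_MAP = 0.2254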